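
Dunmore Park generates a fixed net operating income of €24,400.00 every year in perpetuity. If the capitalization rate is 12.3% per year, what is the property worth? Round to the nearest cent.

€198373.98

Level perpetuity: PV = C / r = €24,400.00 / 0.123 = €198,373.98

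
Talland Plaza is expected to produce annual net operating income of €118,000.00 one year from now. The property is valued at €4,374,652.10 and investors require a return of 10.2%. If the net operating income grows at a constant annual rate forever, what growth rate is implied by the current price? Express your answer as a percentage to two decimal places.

7.50%

P = D₁/(r−g) ⇒ g = r − D₁/P = 0.102 − €118,000.00/€4,374,652.10 = 0.075026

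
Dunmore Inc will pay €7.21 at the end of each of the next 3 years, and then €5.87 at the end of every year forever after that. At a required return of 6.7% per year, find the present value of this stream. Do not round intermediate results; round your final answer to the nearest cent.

€91.15

PV of 3-year annuity: €7.21 × [1 − (1+0.067)^−3] / 0.067 = 19.02551
Perpetuity value at year 3: €5.87 / 0.067 = 87.61194
PV of perpetuity: 87.61194 / (1+0.067)^3 = 72.12238
Total PV = 19.02551 + 72.12238 = 91.14789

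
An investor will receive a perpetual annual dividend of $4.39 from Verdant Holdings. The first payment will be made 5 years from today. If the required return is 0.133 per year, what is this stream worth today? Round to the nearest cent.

$20.03

Value at end of year 4: C / r = $4.39 / 0.133 = $33.0075
Discount to today: PV = $33.0075 / (1 + 0.133)^4 = $33.0075 / 1.647857 = $20.03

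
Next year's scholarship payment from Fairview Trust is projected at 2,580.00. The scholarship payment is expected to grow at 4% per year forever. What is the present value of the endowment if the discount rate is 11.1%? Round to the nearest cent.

36338.03

Growing perpetuity: P = D₁ / (r − g) = 2,580.0000 / (0.111 − 0.04) = 36,338.03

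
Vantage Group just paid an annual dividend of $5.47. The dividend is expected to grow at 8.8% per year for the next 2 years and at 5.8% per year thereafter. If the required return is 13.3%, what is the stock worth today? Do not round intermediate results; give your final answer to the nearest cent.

$81.45

D_1 = 5.95136
D_2 = 6.47508
Terminal value at year 2: TV = D_2×(1+g_2)/(r−g_2) = 6.85063/0.075 = 91.34179
P_0 = D_1/(1+r)^1 + D_2/(1+r)^2 + TV/(1+r)^2
    = 5.25274 + 5.04412 + 71.15570 = 81.45256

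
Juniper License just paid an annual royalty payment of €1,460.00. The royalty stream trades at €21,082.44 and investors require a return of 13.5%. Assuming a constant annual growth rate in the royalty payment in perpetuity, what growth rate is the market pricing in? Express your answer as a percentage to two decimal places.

P = D₀(1+g)/(r−g) ⇒ P(r−g) = D₀(1+g) ⇒ g(P+D₀) = P·r − D₀
g = (P·r − D₀)/(P + D₀) = (€21,082.44×0.135 − €1,460.00) / (€21,082.44 + €1,460.00) = 0.061490

6.15%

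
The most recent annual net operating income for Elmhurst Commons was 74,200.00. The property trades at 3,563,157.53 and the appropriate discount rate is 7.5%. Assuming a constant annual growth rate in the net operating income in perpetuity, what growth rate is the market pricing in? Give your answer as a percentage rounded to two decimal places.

P = D₀(1+g)/(r−g) ⇒ P(r−g) = D₀(1+g) ⇒ g(P+D₀) = P·r − D₀
g = (P·r − D₀)/(P + D₀) = (3,563,157.53×0.075 − 74,200.00) / (3,563,157.53 + 74,200.00) = 0.053071

5.31%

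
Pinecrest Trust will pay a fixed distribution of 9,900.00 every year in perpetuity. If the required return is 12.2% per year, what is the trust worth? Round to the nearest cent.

81147.54

Level perpetuity: PV = C / r = 9,900.00 / 0.122 = 81,147.54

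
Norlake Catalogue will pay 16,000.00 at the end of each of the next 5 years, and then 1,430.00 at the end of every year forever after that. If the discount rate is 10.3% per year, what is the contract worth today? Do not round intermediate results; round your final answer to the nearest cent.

68694.55

PV of 5-year annuity: 16,000.00 × [1 − (1+0.103)^−5] / 0.103 = 60190.59386
Perpetuity value at year 5: 1,430.00 / 0.103 = 13883.49515
PV of perpetuity: 13883.49515 / (1+0.103)^5 = 8503.96082
Total PV = 60190.59386 + 8503.96082 = 68694.55468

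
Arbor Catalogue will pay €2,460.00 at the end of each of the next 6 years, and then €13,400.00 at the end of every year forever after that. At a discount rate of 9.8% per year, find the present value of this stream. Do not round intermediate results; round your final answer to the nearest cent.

PV of 6-year annuity: €2,460.00 × [1 − (1+0.098)^−6] / 0.098 = 10777.02894
Perpetuity value at year 6: €13,400.00 / 0.098 = 136734.69388
PV of perpetuity: 136734.69388 / (1+0.098)^6 = 78030.55250
Total PV = 10777.02894 + 78030.55250 = 88807.58144

€88807.58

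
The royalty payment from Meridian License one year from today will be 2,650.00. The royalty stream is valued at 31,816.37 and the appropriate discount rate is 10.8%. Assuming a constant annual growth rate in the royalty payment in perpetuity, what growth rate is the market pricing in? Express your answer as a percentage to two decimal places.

P = D₁/(r−g) ⇒ g = r − D₁/P = 0.108 − 2,650.00/31,816.37 = 0.024710

2.47%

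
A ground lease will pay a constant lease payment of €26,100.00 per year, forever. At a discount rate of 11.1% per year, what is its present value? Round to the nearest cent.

€235135.14

Level perpetuity: PV = C / r = €26,100.00 / 0.111 = €235,135.14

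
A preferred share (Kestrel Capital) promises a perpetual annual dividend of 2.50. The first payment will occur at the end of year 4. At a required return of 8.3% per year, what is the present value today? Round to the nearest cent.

23.71

Value at end of year 3: C / r = 2.50 / 0.083 = 30.1205
Discount to today: PV = 30.1205 / (1 + 0.083)^3 = 30.1205 / 1.270239 = 23.71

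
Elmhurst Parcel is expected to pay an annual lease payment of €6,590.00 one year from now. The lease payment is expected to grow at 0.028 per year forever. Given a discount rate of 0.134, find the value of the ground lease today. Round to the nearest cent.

€62169.81

Growing perpetuity: P = D₁ / (r − g) = €6,590.0000 / (0.134 − 0.028) = €62,169.81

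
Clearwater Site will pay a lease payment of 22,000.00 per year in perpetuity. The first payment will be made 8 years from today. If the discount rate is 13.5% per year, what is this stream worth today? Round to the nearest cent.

Value at end of year 7: C / r = 22,000.00 / 0.135 = 162,962.9630
Discount to today: PV = 162,962.9630 / (1 + 0.135)^7 = 162,962.9630 / 2.426448 = 67,161.11

67161.11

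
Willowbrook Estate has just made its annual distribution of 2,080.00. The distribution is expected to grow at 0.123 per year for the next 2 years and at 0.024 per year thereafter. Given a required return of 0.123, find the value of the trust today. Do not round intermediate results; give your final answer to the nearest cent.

25674.34

D_1 = 2335.84000
D_2 = 2623.14832
Terminal value at year 2: TV = D_2×(1+g_2)/(r−g_2) = 2686.10388/0.099 = 27132.36242
P_0 = D_1/(1+r)^1 + D_2/(1+r)^2 + TV/(1+r)^2
    = 2080.00000 + 2080.00000 + 21514.34343 = 25674.34343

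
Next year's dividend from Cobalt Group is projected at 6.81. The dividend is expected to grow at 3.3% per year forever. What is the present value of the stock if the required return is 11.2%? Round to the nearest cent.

Growing perpetuity: P = D₁ / (r − g) = 6.8100 / (0.112 − 0.033) = 86.20

86.20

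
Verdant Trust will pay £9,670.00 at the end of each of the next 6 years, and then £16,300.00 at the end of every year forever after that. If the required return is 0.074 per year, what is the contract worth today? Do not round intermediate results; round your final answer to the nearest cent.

£189054.60

PV of 6-year annuity: £9,670.00 × [1 − (1+0.074)^−6] / 0.074 = 45528.73152
Perpetuity value at year 6: £16,300.00 / 0.074 = 220270.27027
PV of perpetuity: 220270.27027 / (1+0.074)^6 = 143525.87278
Total PV = 45528.73152 + 143525.87278 = 189054.60430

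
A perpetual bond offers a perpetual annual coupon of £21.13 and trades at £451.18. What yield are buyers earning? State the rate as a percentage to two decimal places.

4.68%

P = C/r ⇒ r = C/P = £21.13/£451.18 = 0.046833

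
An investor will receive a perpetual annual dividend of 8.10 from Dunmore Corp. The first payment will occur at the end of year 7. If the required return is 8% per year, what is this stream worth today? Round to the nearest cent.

63.80

Value at end of year 6: C / r = 8.10 / 0.08 = 101.2500
Discount to today: PV = 101.2500 / (1 + 0.08)^6 = 101.2500 / 1.586874 = 63.80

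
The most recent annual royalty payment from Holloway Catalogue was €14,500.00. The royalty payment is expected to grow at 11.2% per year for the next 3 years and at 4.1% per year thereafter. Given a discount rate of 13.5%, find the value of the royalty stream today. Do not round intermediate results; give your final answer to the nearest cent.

D_1 = 16124.00000
D_2 = 17929.88800
D_3 = 19938.03546
Terminal value at year 3: TV = D_3×(1+g_2)/(r−g_2) = 20755.49491/0.094 = 220803.13734
P_0 = D_1/(1+r)^1 + D_2/(1+r)^2 + D_3/(1+r)^3 + TV/(1+r)^3
    = 14206.16740 + 13918.28912 + 13636.24449 + 151014.15444 = 192774.85546

€192774.86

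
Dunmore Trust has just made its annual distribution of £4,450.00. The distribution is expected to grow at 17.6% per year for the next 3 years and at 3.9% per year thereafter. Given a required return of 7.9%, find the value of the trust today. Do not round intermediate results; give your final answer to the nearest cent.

D_1 = 5233.20000
D_2 = 6154.24320
D_3 = 7237.39000
Terminal value at year 3: TV = D_3×(1+g_2)/(r−g_2) = 7519.64821/0.04 = 187991.20533
P_0 = D_1/(1+r)^1 + D_2/(1+r)^2 + D_3/(1+r)^3 + TV/(1+r)^3
    = 4850.04634 + 5286.05607 + 5761.26222 + 149648.78611 = 165546.15074

£165546.15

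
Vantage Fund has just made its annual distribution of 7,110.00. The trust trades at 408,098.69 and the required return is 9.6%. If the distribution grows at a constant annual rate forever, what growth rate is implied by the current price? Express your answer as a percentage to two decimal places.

P = D₀(1+g)/(r−g) ⇒ P(r−g) = D₀(1+g) ⇒ g(P+D₀) = P·r − D₀
g = (P·r − D₀)/(P + D₀) = (408,098.69×0.096 − 7,110.00) / (408,098.69 + 7,110.00) = 0.077232

7.72%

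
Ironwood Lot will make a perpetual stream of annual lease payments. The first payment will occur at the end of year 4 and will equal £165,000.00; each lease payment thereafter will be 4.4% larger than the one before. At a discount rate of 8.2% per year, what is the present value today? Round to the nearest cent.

Value at end of year 3: C₁ / (r − g) = £165,000.00 / (0.082 − 0.044) = £4,342,105.2632
Discount to today: PV = £4,342,105.2632 / (1 + 0.082)^3 = £4,342,105.2632 / 1.266723 = £3,427,824.40

£3427824.40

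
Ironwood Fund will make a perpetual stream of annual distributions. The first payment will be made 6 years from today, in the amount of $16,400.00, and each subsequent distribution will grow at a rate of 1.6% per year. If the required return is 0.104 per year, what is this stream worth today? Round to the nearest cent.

$113635.97

Value at end of year 5: C₁ / (r − g) = $16,400.00 / (0.104 − 0.016) = $186,363.6364
Discount to today: PV = $186,363.6364 / (1 + 0.104)^5 = $186,363.6364 / 1.640006 = $113,635.97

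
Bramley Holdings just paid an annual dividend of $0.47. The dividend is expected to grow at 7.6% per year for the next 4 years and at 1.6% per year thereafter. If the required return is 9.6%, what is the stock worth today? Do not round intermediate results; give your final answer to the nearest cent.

$7.34

D_1 = 0.50572
D_2 = 0.54415
D_3 = 0.58551
D_4 = 0.63001
Terminal value at year 4: TV = D_4×(1+g_2)/(r−g_2) = 0.64009/0.08 = 8.00112
P_0 = D_1/(1+r)^1 + D_2/(1+r)^2 + D_3/(1+r)^3 + D_4/(1+r)^4 + TV/(1+r)^4
    = 0.46142 + 0.45300 + 0.44474 + 0.43662 + 5.54509 = 7.34087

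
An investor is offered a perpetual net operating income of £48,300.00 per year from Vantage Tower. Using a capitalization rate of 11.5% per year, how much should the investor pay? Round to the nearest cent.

£420000.00

Level perpetuity: PV = C / r = £48,300.00 / 0.115 = £420,000.00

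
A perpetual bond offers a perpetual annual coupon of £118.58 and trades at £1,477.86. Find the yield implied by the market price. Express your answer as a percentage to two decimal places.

8.02%

P = C/r ⇒ r = C/P = £118.58/£1,477.86 = 0.080238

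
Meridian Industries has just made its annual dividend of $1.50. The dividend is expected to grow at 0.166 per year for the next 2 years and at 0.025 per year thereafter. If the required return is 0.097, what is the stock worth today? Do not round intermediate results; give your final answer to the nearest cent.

$27.41

D_1 = 1.74900
D_2 = 2.03933
Terminal value at year 2: TV = D_2×(1+g_2)/(r−g_2) = 2.09032/0.072 = 29.03219
P_0 = D_1/(1+r)^1 + D_2/(1+r)^2 + TV/(1+r)^2
    = 1.59435 + 1.69463 + 24.12495 = 27.41393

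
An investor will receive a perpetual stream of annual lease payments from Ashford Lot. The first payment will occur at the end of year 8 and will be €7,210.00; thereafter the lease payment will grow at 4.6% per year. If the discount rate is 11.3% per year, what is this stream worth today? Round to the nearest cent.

€50862.10

Value at end of year 7: C₁ / (r − g) = €7,210.00 / (0.113 − 0.046) = €107,611.9403
Discount to today: PV = €107,611.9403 / (1 + 0.113)^7 = €107,611.9403 / 2.115759 = €50,862.10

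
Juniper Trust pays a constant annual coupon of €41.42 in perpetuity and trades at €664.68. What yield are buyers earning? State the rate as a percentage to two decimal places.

P = C/r ⇒ r = C/P = €41.42/€664.68 = 0.062316

6.23%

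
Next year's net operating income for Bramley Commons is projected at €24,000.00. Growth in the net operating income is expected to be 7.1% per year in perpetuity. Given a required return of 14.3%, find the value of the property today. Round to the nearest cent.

Growing perpetuity: P = D₁ / (r − g) = €24,000.0000 / (0.143 − 0.071) = €333,333.33

€333333.33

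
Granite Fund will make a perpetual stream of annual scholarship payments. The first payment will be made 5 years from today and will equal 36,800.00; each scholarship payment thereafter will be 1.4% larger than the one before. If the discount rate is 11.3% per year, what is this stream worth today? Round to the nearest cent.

242232.25

Value at end of year 4: C₁ / (r − g) = 36,800.00 / (0.113 − 0.014) = 371,717.1717
Discount to today: PV = 371,717.1717 / (1 + 0.113)^4 = 371,717.1717 / 1.534549 = 242,232.25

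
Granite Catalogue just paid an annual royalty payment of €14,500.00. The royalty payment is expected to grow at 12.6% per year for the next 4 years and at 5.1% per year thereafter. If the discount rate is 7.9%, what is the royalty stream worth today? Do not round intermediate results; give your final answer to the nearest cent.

€710073.75

D_1 = 16327.00000
D_2 = 18384.20200
D_3 = 20700.61145
D_4 = 23308.88849
Terminal value at year 4: TV = D_4×(1+g_2)/(r−g_2) = 24497.64181/0.028 = 874915.77886
P_0 = D_1/(1+r)^1 + D_2/(1+r)^2 + D_3/(1+r)^3 + D_4/(1+r)^4 + TV/(1+r)^4
    = 15131.60334 + 15790.71859 + 16478.54414 + 17196.33059 + 645476.55174 = 710073.74840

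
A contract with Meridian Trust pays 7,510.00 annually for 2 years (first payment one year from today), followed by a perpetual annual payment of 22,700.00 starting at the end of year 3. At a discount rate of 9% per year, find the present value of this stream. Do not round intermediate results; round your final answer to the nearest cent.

225501.32

PV of 2-year annuity: 7,510.00 × [1 − (1+0.09)^−2] / 0.09 = 13210.92501
Perpetuity value at year 2: 22,700.00 / 0.09 = 252222.22222
PV of perpetuity: 252222.22222 / (1+0.09)^2 = 212290.39830
Total PV = 13210.92501 + 212290.39830 = 225501.32331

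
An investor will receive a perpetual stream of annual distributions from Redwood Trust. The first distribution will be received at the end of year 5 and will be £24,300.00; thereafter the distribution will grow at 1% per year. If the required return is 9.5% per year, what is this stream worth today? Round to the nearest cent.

Value at end of year 4: C₁ / (r − g) = £24,300.00 / (0.095 − 0.01) = £285,882.3529
Discount to today: PV = £285,882.3529 / (1 + 0.095)^4 = £285,882.3529 / 1.437661 = £198,852.42

£198852.42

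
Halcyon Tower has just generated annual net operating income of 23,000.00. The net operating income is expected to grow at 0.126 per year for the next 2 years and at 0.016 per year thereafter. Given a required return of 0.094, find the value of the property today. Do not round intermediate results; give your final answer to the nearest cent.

365410.30

D_1 = 25898.00000
D_2 = 29161.14800
Terminal value at year 2: TV = D_2×(1+g_2)/(r−g_2) = 29627.72637/0.078 = 379842.64574
P_0 = D_1/(1+r)^1 + D_2/(1+r)^2 + TV/(1+r)^2
    = 23672.76051 + 24365.19958 + 317372.34320 = 365410.30329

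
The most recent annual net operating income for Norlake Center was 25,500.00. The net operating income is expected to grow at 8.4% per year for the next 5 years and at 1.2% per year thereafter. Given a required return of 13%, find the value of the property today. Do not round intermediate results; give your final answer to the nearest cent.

290410.28

D_1 = 27642.00000
D_2 = 29963.92800
D_3 = 32480.89795
D_4 = 35209.29338
D_5 = 38166.87402
Terminal value at year 5: TV = D_5×(1+g_2)/(r−g_2) = 38624.87651/0.118 = 327329.46197
P_0 = D_1/(1+r)^1 + D_2/(1+r)^2 + D_3/(1+r)^3 + D_4/(1+r)^4 + D_5/(1+r)^5 + TV/(1+r)^5
    = 24461.94690 + 23466.15083 + 22510.89160 + 21594.51902 + 20715.45010 + 177661.31783 = 290410.27628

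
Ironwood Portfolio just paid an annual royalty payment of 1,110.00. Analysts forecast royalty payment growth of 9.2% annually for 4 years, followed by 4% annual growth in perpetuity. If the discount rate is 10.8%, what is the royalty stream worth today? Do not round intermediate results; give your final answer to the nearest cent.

D_1 = 1212.12000
D_2 = 1323.63504
D_3 = 1445.40946
D_4 = 1578.38713
Terminal value at year 4: TV = D_4×(1+g_2)/(r−g_2) = 1641.52262/0.068 = 24140.03853
P_0 = D_1/(1+r)^1 + D_2/(1+r)^2 + D_3/(1+r)^3 + D_4/(1+r)^4 + TV/(1+r)^4
    = 1093.97112 + 1078.17370 + 1062.60441 + 1047.25994 + 16016.91671 = 20298.92588

20298.93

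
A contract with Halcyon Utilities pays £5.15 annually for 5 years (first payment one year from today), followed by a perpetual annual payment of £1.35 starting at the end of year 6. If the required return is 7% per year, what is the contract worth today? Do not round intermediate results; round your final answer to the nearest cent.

PV of 5-year annuity: £5.15 × [1 − (1+0.07)^−5] / 0.07 = 21.11602
Perpetuity value at year 5: £1.35 / 0.07 = 19.28571
PV of perpetuity: 19.28571 / (1+0.07)^5 = 13.75045
Total PV = 21.11602 + 13.75045 = 34.86646

£34.87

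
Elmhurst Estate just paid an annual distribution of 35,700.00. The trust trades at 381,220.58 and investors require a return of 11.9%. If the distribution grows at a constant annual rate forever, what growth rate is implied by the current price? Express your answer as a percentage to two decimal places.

P = D₀(1+g)/(r−g) ⇒ P(r−g) = D₀(1+g) ⇒ g(P+D₀) = P·r − D₀
g = (P·r − D₀)/(P + D₀) = (381,220.58×0.119 − 35,700.00) / (381,220.58 + 35,700.00) = 0.023182

2.32%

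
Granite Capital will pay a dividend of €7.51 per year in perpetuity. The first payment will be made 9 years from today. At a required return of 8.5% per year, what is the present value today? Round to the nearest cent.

Value at end of year 8: C / r = €7.51 / 0.085 = €88.3529
Discount to today: PV = €88.3529 / (1 + 0.085)^8 = €88.3529 / 1.920604 = €46.00

€46.00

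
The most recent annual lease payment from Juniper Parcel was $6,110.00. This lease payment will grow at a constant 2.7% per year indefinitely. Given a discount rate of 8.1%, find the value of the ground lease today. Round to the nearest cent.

D₁ = D₀ × (1 + g) = $6,110.00 × 1.027 = $6,274.9700
Growing perpetuity: P = D₁ / (r − g) = $6,274.9700 / (0.081 − 0.027) = $116,203.15

$116203.15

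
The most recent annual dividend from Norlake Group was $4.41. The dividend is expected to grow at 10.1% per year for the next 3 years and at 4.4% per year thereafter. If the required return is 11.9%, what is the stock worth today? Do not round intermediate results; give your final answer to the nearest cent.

D_1 = 4.85541
D_2 = 5.34581
D_3 = 5.88573
Terminal value at year 3: TV = D_3×(1+g_2)/(r−g_2) = 6.14471/0.075 = 81.92940
P_0 = D_1/(1+r)^1 + D_2/(1+r)^2 + D_3/(1+r)^3 + TV/(1+r)^3
    = 4.33906 + 4.26926 + 4.20059 + 58.47221 = 71.28113

$71.28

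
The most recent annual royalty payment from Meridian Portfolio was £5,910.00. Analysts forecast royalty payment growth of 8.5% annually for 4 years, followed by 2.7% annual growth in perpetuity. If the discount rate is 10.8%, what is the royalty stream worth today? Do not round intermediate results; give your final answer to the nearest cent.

£91340.55

D_1 = 6412.35000
D_2 = 6957.39975
D_3 = 7548.77873
D_4 = 8190.42492
Terminal value at year 4: TV = D_4×(1+g_2)/(r−g_2) = 8411.56639/0.081 = 103846.49869
P_0 = D_1/(1+r)^1 + D_2/(1+r)^2 + D_3/(1+r)^3 + D_4/(1+r)^4 + TV/(1+r)^4
    = 5787.31949 + 5667.18561 + 5549.54547 + 5434.34733 + 68902.15683 = 91340.55473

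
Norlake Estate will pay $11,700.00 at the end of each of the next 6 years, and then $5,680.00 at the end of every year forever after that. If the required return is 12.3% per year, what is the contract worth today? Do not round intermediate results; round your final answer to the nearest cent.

$70720.66

PV of 6-year annuity: $11,700.00 × [1 − (1+0.123)^−6] / 0.123 = 47697.51107
Perpetuity value at year 6: $5,680.00 / 0.123 = 46178.86179
PV of perpetuity: 46178.86179 / (1+0.123)^6 = 23023.14701
Total PV = 47697.51107 + 23023.14701 = 70720.65808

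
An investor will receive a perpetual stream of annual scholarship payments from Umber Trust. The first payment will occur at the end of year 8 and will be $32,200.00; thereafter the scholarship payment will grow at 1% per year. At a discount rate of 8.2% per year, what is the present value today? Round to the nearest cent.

$257592.11

Value at end of year 7: C₁ / (r − g) = $32,200.00 / (0.082 − 0.01) = $447,222.2222
Discount to today: PV = $447,222.2222 / (1 + 0.082)^7 = $447,222.2222 / 1.736164 = $257,592.11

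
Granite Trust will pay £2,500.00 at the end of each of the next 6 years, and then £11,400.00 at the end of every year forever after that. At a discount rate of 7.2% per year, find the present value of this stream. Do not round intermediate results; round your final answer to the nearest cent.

£116171.79

PV of 6-year annuity: £2,500.00 × [1 − (1+0.072)^−6] / 0.072 = 11843.12941
Perpetuity value at year 6: £11,400.00 / 0.072 = 158333.33333
PV of perpetuity: 158333.33333 / (1+0.072)^6 = 104328.66323
Total PV = 11843.12941 + 104328.66323 = 116171.79264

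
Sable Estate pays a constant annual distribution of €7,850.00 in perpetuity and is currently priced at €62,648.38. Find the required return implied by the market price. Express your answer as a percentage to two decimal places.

P = C/r ⇒ r = C/P = €7,850.00/€62,648.38 = 0.125303

12.53%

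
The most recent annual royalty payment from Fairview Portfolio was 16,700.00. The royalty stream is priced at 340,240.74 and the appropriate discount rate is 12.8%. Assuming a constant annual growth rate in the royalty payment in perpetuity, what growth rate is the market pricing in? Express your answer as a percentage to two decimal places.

7.52%

P = D₀(1+g)/(r−g) ⇒ P(r−g) = D₀(1+g) ⇒ g(P+D₀) = P·r − D₀
g = (P·r − D₀)/(P + D₀) = (340,240.74×0.128 − 16,700.00) / (340,240.74 + 16,700.00) = 0.075225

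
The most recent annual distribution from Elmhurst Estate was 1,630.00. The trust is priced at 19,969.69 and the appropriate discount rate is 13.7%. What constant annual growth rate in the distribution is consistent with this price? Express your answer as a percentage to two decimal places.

5.12%

P = D₀(1+g)/(r−g) ⇒ P(r−g) = D₀(1+g) ⇒ g(P+D₀) = P·r − D₀
g = (P·r − D₀)/(P + D₀) = (19,969.69×0.137 − 1,630.00) / (19,969.69 + 1,630.00) = 0.051197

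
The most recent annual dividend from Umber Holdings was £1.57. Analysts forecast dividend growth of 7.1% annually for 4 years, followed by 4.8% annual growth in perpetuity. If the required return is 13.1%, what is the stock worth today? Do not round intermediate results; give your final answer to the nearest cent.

£21.43

D_1 = 1.68147
D_2 = 1.80085
D_3 = 1.92872
D_4 = 2.06565
Terminal value at year 4: TV = D_4×(1+g_2)/(r−g_2) = 2.16481/0.083 = 26.08199
P_0 = D_1/(1+r)^1 + D_2/(1+r)^2 + D_3/(1+r)^3 + D_4/(1+r)^4 + TV/(1+r)^4
    = 1.48671 + 1.40784 + 1.33315 + 1.26243 + 15.94007 = 21.43021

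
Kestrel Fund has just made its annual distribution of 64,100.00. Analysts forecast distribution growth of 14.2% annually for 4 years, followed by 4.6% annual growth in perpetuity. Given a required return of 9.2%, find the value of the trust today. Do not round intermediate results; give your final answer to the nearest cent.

D_1 = 73202.20000
D_2 = 83596.91240
D_3 = 95467.67396
D_4 = 109024.08366
Terminal value at year 4: TV = D_4×(1+g_2)/(r−g_2) = 114039.19151/0.046 = 2479112.85895
P_0 = D_1/(1+r)^1 + D_2/(1+r)^2 + D_3/(1+r)^3 + D_4/(1+r)^4 + TV/(1+r)^4
    = 67034.98168 + 70104.34898 + 73314.25507 + 76671.13488 + 1743434.93657 = 2030559.65718

2030559.66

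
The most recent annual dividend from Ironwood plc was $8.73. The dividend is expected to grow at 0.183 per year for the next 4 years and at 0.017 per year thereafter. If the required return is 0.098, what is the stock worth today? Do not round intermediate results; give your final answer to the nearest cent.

D_1 = 10.32759
D_2 = 12.21754
D_3 = 14.45335
D_4 = 17.09831
Terminal value at year 4: TV = D_4×(1+g_2)/(r−g_2) = 17.38898/0.081 = 214.67880
P_0 = D_1/(1+r)^1 + D_2/(1+r)^2 + D_3/(1+r)^3 + D_4/(1+r)^4 + TV/(1+r)^4
    = 9.40582 + 10.13396 + 10.91846 + 11.76370 + 147.69976 = 189.92170

$189.92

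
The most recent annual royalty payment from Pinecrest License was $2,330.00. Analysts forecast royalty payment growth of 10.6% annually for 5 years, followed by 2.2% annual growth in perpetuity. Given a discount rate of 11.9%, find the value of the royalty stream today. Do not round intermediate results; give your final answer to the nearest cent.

D_1 = 2576.98000
D_2 = 2850.13988
D_3 = 3152.25471
D_4 = 3486.39371
D_5 = 3855.95144
Terminal value at year 5: TV = D_5×(1+g_2)/(r−g_2) = 3940.78237/0.097 = 40626.62238
P_0 = D_1/(1+r)^1 + D_2/(1+r)^2 + D_3/(1+r)^3 + D_4/(1+r)^4 + D_5/(1+r)^5 + TV/(1+r)^5
    = 2302.93119 + 2276.17685 + 2249.73333 + 2223.59702 + 2197.76434 + 23155.82639 = 34406.02912

$34406.03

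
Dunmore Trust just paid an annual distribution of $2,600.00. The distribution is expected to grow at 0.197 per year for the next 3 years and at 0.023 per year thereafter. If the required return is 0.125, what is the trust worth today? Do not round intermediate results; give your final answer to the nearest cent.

D_1 = 3112.20000
D_2 = 3725.30340
D_3 = 4459.18817
Terminal value at year 3: TV = D_3×(1+g_2)/(r−g_2) = 4561.74950/0.102 = 44723.03429
P_0 = D_1/(1+r)^1 + D_2/(1+r)^2 + D_3/(1+r)^3 + TV/(1+r)^3
    = 2766.40000 + 2943.44960 + 3131.83037 + 31410.41640 = 40252.09638

$40252.10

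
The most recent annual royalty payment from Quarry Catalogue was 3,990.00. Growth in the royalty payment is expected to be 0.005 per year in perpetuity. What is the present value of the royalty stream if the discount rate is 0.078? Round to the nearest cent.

54930.82

D₁ = D₀ × (1 + g) = 3,990.00 × 1.005 = 4,009.9500
Growing perpetuity: P = D₁ / (r − g) = 4,009.9500 / (0.078 − 0.005) = 54,930.82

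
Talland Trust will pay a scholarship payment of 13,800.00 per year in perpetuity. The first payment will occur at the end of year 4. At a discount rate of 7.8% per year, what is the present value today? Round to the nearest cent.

141230.40

Value at end of year 3: C / r = 13,800.00 / 0.078 = 176,923.0769
Discount to today: PV = 176,923.0769 / (1 + 0.078)^3 = 176,923.0769 / 1.252727 = 141,230.40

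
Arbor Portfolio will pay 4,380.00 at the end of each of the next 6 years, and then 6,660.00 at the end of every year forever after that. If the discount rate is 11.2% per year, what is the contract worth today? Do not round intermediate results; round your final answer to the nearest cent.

49873.98

PV of 6-year annuity: 4,380.00 × [1 − (1+0.112)^−6] / 0.112 = 18423.48409
Perpetuity value at year 6: 6,660.00 / 0.112 = 59464.28571
PV of perpetuity: 59464.28571 / (1+0.112)^6 = 31450.49484
Total PV = 18423.48409 + 31450.49484 = 49873.97893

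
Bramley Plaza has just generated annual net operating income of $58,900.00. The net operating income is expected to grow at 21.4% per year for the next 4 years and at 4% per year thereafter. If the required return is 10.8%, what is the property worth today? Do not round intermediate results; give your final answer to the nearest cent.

$1595843.22

D_1 = 71504.60000
D_2 = 86806.58440
D_3 = 105383.19346
D_4 = 127935.19686
Terminal value at year 4: TV = D_4×(1+g_2)/(r−g_2) = 133052.60474/0.068 = 1956655.95201
P_0 = D_1/(1+r)^1 + D_2/(1+r)^2 + D_3/(1+r)^3 + D_4/(1+r)^4 + TV/(1+r)^4
    = 64534.83755 + 70708.74800 + 77473.30331 + 84885.00922 + 1298241.31752 = 1595843.21559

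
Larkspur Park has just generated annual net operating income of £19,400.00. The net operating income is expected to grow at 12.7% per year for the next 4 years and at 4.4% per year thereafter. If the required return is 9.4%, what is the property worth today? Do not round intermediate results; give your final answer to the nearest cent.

£539834.61

D_1 = 21863.80000
D_2 = 24640.50260
D_3 = 27769.84643
D_4 = 31296.61693
Terminal value at year 4: TV = D_4×(1+g_2)/(r−g_2) = 32673.66807/0.05 = 653473.36143
P_0 = D_1/(1+r)^1 + D_2/(1+r)^2 + D_3/(1+r)^3 + D_4/(1+r)^4 + TV/(1+r)^4
    = 19985.19196 + 20588.03595 + 21209.06446 + 21848.82600 + 456203.48696 = 539834.60534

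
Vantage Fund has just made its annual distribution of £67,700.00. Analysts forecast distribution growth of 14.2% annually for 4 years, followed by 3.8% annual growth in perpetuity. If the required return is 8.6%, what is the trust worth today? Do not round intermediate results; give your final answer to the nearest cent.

£2097708.75

D_1 = 77313.40000
D_2 = 88291.90280
D_3 = 100829.35300
D_4 = 115147.12112
Terminal value at year 4: TV = D_4×(1+g_2)/(r−g_2) = 119522.71173/0.048 = 2490056.49429
P_0 = D_1/(1+r)^1 + D_2/(1+r)^2 + D_3/(1+r)^3 + D_4/(1+r)^4 + TV/(1+r)^4
    = 71190.97606 + 74861.96562 + 78722.25114 + 82781.59374 + 1790151.96454 = 2097708.75109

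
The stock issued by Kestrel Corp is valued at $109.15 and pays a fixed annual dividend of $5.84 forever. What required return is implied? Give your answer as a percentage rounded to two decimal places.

5.35%

P = C/r ⇒ r = C/P = $5.84/$109.15 = 0.053504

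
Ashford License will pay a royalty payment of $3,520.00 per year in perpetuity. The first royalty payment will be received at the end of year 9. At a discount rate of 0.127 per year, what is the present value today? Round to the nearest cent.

$10649.95

Value at end of year 8: C / r = $3,520.00 / 0.127 = $27,716.5354
Discount to today: PV = $27,716.5354 / (1 + 0.127)^8 = $27,716.5354 / 2.602504 = $10,649.95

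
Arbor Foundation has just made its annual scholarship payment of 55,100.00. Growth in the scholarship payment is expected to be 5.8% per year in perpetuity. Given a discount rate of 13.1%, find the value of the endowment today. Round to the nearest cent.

D₁ = D₀ × (1 + g) = 55,100.00 × 1.058 = 58,295.8000
Growing perpetuity: P = D₁ / (r − g) = 58,295.8000 / (0.131 − 0.058) = 798,572.60

798572.60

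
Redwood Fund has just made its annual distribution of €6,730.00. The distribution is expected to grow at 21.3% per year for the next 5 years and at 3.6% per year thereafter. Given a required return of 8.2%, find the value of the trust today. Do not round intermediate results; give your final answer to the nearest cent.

D_1 = 8163.49000
D_2 = 9902.31337
D_3 = 12011.50612
D_4 = 14569.95692
D_5 = 17673.35775
Terminal value at year 5: TV = D_5×(1+g_2)/(r−g_2) = 18309.59862/0.046 = 398034.75269
P_0 = D_1/(1+r)^1 + D_2/(1+r)^2 + D_3/(1+r)^3 + D_4/(1+r)^4 + D_5/(1+r)^5 + TV/(1+r)^5
    = 7544.81516 + 8458.28169 + 9482.34352 + 10630.39065 + 11917.43425 + 268401.34538 = 316434.61065

€316434.61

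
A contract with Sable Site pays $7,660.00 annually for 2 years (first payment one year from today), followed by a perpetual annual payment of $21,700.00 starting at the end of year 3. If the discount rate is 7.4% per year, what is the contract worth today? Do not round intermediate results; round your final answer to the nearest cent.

$267998.71

PV of 2-year annuity: $7,660.00 × [1 − (1+0.074)^−2] / 0.074 = 13773.01305
Perpetuity value at year 2: $21,700.00 / 0.074 = 293243.24324
PV of perpetuity: 293243.24324 / (1+0.074)^2 = 254225.69975
Total PV = 13773.01305 + 254225.69975 = 267998.71280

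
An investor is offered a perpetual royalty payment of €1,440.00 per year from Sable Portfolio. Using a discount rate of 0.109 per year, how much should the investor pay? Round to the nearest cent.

Level perpetuity: PV = C / r = €1,440.00 / 0.109 = €13,211.01

€13211.01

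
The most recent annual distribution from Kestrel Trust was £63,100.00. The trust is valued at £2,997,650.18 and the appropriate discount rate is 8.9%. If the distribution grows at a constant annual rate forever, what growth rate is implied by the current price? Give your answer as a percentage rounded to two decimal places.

P = D₀(1+g)/(r−g) ⇒ P(r−g) = D₀(1+g) ⇒ g(P+D₀) = P·r − D₀
g = (P·r − D₀)/(P + D₀) = (£2,997,650.18×0.089 − £63,100.00) / (£2,997,650.18 + £63,100.00) = 0.066549

6.65%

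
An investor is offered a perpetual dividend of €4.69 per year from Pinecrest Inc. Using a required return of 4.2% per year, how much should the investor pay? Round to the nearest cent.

Level perpetuity: PV = C / r = €4.69 / 0.042 = €111.67

€111.67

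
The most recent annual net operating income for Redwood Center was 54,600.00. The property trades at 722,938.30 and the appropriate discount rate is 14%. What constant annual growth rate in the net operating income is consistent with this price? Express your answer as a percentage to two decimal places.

P = D₀(1+g)/(r−g) ⇒ P(r−g) = D₀(1+g) ⇒ g(P+D₀) = P·r − D₀
g = (P·r − D₀)/(P + D₀) = (722,938.30×0.14 − 54,600.00) / (722,938.30 + 54,600.00) = 0.059947

5.99%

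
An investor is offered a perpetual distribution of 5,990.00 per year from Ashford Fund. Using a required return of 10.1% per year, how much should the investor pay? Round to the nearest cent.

59306.93

Level perpetuity: PV = C / r = 5,990.00 / 0.101 = 59,306.93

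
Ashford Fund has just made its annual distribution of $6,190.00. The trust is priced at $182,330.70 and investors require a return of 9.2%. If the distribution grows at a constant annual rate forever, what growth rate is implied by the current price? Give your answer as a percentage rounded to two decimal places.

P = D₀(1+g)/(r−g) ⇒ P(r−g) = D₀(1+g) ⇒ g(P+D₀) = P·r − D₀
g = (P·r − D₀)/(P + D₀) = ($182,330.70×0.092 − $6,190.00) / ($182,330.70 + $6,190.00) = 0.056145

5.61%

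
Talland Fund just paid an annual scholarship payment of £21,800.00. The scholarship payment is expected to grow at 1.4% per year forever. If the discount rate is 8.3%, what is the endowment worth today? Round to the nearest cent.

£320365.22

D₁ = D₀ × (1 + g) = £21,800.00 × 1.014 = £22,105.2000
Growing perpetuity: P = D₁ / (r − g) = £22,105.2000 / (0.083 − 0.014) = £320,365.22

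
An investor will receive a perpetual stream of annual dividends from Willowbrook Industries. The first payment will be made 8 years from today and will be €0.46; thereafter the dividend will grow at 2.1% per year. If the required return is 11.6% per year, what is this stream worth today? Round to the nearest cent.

Value at end of year 7: C₁ / (r − g) = €0.46 / (0.116 − 0.021) = €4.8421
Discount to today: PV = €4.8421 / (1 + 0.116)^7 = €4.8421 / 2.156003 = €2.25

€2.25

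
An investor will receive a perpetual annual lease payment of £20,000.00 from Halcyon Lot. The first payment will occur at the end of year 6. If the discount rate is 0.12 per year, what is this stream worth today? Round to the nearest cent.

£94571.14

Value at end of year 5: C / r = £20,000.00 / 0.12 = £166,666.6667
Discount to today: PV = £166,666.6667 / (1 + 0.12)^5 = £166,666.6667 / 1.762342 = £94,571.14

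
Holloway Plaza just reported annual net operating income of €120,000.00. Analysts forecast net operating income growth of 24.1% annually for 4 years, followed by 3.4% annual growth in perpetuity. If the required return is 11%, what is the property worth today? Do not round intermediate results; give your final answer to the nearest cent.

D_1 = 148920.00000
D_2 = 184809.72000
D_3 = 229348.86252
D_4 = 284621.93839
Terminal value at year 4: TV = D_4×(1+g_2)/(r−g_2) = 294299.08429/0.076 = 3872356.37227
P_0 = D_1/(1+r)^1 + D_2/(1+r)^2 + D_3/(1+r)^3 + D_4/(1+r)^4 + TV/(1+r)^4
    = 134162.16216 + 149995.71463 + 167697.91159 + 187489.28674 + 2550841.08534 = 3190186.16046

€3190186.16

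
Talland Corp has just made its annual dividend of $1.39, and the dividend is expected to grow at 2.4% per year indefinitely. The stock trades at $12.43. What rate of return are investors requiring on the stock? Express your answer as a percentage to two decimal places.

13.85%

D₁ = $1.39 × 1.024 = $1.4234
P = D₁/(r − g) ⇒ r = D₁/P + g = $1.4234/$12.43 + 0.024 = 0.114510 + 0.024 = 0.138510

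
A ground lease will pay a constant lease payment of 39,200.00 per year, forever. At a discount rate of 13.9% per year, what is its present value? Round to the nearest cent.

282014.39

Level perpetuity: PV = C / r = 39,200.00 / 0.139 = 282,014.39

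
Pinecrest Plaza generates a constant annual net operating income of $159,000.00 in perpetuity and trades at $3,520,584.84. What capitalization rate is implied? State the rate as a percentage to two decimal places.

4.52%

P = C/r ⇒ r = C/P = $159,000.00/$3,520,584.84 = 0.045163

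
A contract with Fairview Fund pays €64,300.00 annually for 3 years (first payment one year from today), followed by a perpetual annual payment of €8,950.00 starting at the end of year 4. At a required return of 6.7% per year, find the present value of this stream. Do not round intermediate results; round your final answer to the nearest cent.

PV of 3-year annuity: €64,300.00 × [1 − (1+0.067)^−3] / 0.067 = 169672.71357
Perpetuity value at year 3: €8,950.00 / 0.067 = 133582.08955
PV of perpetuity: 133582.08955 / (1+0.067)^3 = 109965.12553
Total PV = 169672.71357 + 109965.12553 = 279637.83910

€279637.84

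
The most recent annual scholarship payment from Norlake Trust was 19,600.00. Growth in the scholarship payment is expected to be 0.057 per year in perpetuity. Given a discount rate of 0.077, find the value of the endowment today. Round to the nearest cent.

D₁ = D₀ × (1 + g) = 19,600.00 × 1.057 = 20,717.2000
Growing perpetuity: P = D₁ / (r − g) = 20,717.2000 / (0.077 − 0.057) = 1,035,860.00

1035860.00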